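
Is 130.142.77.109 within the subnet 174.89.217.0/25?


Subnet network: 174.89.217.0
Test IP AND mask: 130.142.77.0
No, 130.142.77.109 is not in 174.89.217.0/25


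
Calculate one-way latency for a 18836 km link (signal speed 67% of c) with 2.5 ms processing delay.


Speed = 0.67 * 3e5 km/s = 201000 km/s
Propagation delay = 18836 / 201000 = 0.0937 s = 93.7114 ms
Processing delay = 2.5 ms
Total one-way latency = 96.2114 ms


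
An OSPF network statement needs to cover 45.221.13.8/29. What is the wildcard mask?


Subnet mask: 255.255.255.248
Wildcard = 255.255.255.255 - subnet mask
255 - 255 = 0
255 - 255 = 0
255 - 255 = 0
255 - 248 = 7
Wildcard: 0.0.0.7


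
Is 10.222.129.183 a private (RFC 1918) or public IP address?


RFC 1918 private ranges:
  10.0.0.0/8 (10.0.0.0 - 10.255.255.255)
  172.16.0.0/12 (172.16.0.0 - 172.31.255.255)
  192.168.0.0/16 (192.168.0.0 - 192.168.255.255)
Private (in 10.0.0.0/8)


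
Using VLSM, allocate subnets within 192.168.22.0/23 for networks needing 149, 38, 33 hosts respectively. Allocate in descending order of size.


149 hosts -> /24 (254 usable): 192.168.22.0/24
38 hosts -> /26 (62 usable): 192.168.23.0/26
33 hosts -> /26 (62 usable): 192.168.23.64/26
Allocation: 192.168.22.0/24 (149 hosts, 254 usable); 192.168.23.0/26 (38 hosts, 62 usable); 192.168.23.64/26 (33 hosts, 62 usable)


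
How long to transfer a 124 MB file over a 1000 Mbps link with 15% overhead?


Effective throughput = 1000 * (1 - 15/100) = 850 Mbps
File size in Mb = 124 * 8 = 992 Mb
Time = 992 / 850
Time = 1.1671 seconds


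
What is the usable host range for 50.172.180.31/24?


Network: 50.172.180.0
Broadcast: 50.172.180.255
First usable = network + 1
Last usable = broadcast - 1
Range: 50.172.180.1 to 50.172.180.254


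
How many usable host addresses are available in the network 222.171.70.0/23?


Host bits = 32 - 23 = 9
Total addresses = 2^9 = 512
Usable = total - 2 (network and broadcast)
Usable hosts: 510


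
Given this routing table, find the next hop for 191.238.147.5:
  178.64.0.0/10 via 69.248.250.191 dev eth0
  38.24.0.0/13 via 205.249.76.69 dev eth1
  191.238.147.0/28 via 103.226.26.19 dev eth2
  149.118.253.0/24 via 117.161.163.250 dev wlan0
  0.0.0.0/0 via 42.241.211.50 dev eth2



Longest prefix match for 191.238.147.5:
  /10 178.64.0.0: no
  /13 38.24.0.0: no
  /28 191.238.147.0: MATCH
  /24 149.118.253.0: no
  /0 0.0.0.0: MATCH
Selected: next-hop 103.226.26.19 via eth2 (matched /28)


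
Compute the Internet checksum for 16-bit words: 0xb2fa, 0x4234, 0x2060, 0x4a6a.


Sum all words (with carry folding):
+ 0xb2fa = 0xb2fa
+ 0x4234 = 0xf52e
+ 0x2060 = 0x158f
+ 0x4a6a = 0x5ff9
One's complement: ~0x5ff9
Checksum = 0xa006


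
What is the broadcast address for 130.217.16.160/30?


Network: 130.217.16.160/30
Host bits = 2
Set all host bits to 1:
Broadcast: 130.217.16.163


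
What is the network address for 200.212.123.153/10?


IP:   11001000.11010100.01111011.10011001
Mask: 11111111.11000000.00000000.00000000
AND operation:
Net:  11001000.11000000.00000000.00000000
Network: 200.192.0.0/10


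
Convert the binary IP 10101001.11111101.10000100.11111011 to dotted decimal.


10101001 = 169
11111101 = 253
10000100 = 132
11111011 = 251
IP: 169.253.132.251


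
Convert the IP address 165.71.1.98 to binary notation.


165 = 10100101
71 = 01000111
1 = 00000001
98 = 01100010
Binary: 10100101.01000111.00000001.01100010


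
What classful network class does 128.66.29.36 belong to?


First octet: 128
Binary: 10000000
10xxxxxx -> Class B (128-191)
Class B, default mask 255.255.0.0 (/16)


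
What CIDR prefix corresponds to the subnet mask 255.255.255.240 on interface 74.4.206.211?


Binary: 11111111.11111111.11111111.11110000
Count leading 1s
Prefix: /28


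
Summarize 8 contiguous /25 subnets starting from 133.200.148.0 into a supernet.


Original prefix: /25
Number of subnets: 8 = 2^3
New prefix = 25 - 3 = 22
Supernet: 133.200.148.0/22


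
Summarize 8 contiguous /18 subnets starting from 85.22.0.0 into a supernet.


Original prefix: /18
Number of subnets: 8 = 2^3
New prefix = 18 - 3 = 15
Supernet: 85.22.0.0/15


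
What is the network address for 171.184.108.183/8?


IP:   10101011.10111000.01101100.10110111
Mask: 11111111.00000000.00000000.00000000
AND operation:
Net:  10101011.00000000.00000000.00000000
Network: 171.0.0.0/8


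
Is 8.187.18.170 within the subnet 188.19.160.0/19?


Subnet network: 188.19.160.0
Test IP AND mask: 8.187.0.0
No, 8.187.18.170 is not in 188.19.160.0/19


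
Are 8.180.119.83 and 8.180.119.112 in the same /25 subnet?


Mask: 255.255.255.128
8.180.119.83 AND mask = 8.180.119.0
8.180.119.112 AND mask = 8.180.119.0
Yes, same subnet (8.180.119.0)


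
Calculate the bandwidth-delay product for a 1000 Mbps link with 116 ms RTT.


BDP = bandwidth * RTT
= 1000 Mbps * 116 ms
= 1000 * 1e6 * 116 / 1000 bits
= 116000000 bits
= 14500000 bytes
= 14160.1562 KB
BDP = 116000000 bits (14500000 bytes)


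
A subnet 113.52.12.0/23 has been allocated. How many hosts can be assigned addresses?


Host bits = 32 - 23 = 9
Total addresses = 2^9 = 512
Usable = total - 2 (network and broadcast)
Usable hosts: 510


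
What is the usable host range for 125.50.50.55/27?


Network: 125.50.50.32
Broadcast: 125.50.50.63
First usable = network + 1
Last usable = broadcast - 1
Range: 125.50.50.33 to 125.50.50.62


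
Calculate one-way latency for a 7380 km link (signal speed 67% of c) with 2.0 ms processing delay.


Speed = 0.67 * 3e5 km/s = 201000 km/s
Propagation delay = 7380 / 201000 = 0.0367 s = 36.7164 ms
Processing delay = 2.0 ms
Total one-way latency = 38.7164 ms


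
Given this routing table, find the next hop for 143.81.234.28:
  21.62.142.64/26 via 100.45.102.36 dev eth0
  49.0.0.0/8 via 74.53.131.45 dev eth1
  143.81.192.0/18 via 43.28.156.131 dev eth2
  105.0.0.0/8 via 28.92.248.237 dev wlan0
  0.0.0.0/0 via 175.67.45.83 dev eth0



Longest prefix match for 143.81.234.28:
  /26 21.62.142.64: no
  /8 49.0.0.0: no
  /18 143.81.192.0: MATCH
  /8 105.0.0.0: no
  /0 0.0.0.0: MATCH
Selected: next-hop 43.28.156.131 via eth2 (matched /18)


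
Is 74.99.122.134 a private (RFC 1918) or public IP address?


RFC 1918 private ranges:
  10.0.0.0/8 (10.0.0.0 - 10.255.255.255)
  172.16.0.0/12 (172.16.0.0 - 172.31.255.255)
  192.168.0.0/16 (192.168.0.0 - 192.168.255.255)
Public (not in any RFC 1918 range)


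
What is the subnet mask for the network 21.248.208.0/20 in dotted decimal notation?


/20 means 20 network bits, 12 host bits
Binary: 11111111111111111111000000000000
Mask: 255.255.240.0


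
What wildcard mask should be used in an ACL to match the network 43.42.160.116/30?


Subnet mask: 255.255.255.252
Wildcard = 255.255.255.255 - subnet mask
255 - 255 = 0
255 - 255 = 0
255 - 255 = 0
255 - 252 = 3
Wildcard: 0.0.0.3


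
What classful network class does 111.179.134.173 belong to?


First octet: 111
Binary: 01101111
0xxxxxxx -> Class A (1-126)
Class A, default mask 255.0.0.0 (/8)


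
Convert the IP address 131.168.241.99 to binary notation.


131 = 10000011
168 = 10101000
241 = 11110001
99 = 01100011
Binary: 10000011.10101000.11110001.01100011


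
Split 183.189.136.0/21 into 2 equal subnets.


New prefix = 21 + 1 = 22
Each subnet has 1024 addresses
  183.189.136.0/22
  183.189.140.0/22
Subnets: 183.189.136.0/22, 183.189.140.0/22


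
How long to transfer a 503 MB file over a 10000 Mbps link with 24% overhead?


Effective throughput = 10000 * (1 - 24/100) = 7600 Mbps
File size in Mb = 503 * 8 = 4024 Mb
Time = 4024 / 7600
Time = 0.5295 seconds


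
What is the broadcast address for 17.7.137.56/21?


Network: 17.7.136.0/21
Host bits = 11
Set all host bits to 1:
Broadcast: 17.7.143.255


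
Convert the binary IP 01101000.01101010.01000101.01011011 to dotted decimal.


01101000 = 104
01101010 = 106
01000101 = 69
01011011 = 91
IP: 104.106.69.91


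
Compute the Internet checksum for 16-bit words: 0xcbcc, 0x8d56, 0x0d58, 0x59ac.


Sum all words (with carry folding):
+ 0xcbcc = 0xcbcc
+ 0x8d56 = 0x5923
+ 0x0d58 = 0x667b
+ 0x59ac = 0xc027
One's complement: ~0xc027
Checksum = 0x3fd8


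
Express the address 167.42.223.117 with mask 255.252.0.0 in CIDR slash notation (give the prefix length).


Binary: 11111111.11111100.00000000.00000000
Count leading 1s
Prefix: /14


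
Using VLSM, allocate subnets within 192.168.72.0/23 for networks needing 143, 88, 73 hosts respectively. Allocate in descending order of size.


143 hosts -> /24 (254 usable): 192.168.72.0/24
88 hosts -> /25 (126 usable): 192.168.73.0/25
73 hosts -> /25 (126 usable): 192.168.73.128/25
Allocation: 192.168.72.0/24 (143 hosts, 254 usable); 192.168.73.0/25 (88 hosts, 126 usable); 192.168.73.128/25 (73 hosts, 126 usable)


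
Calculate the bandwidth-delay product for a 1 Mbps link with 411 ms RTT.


BDP = bandwidth * RTT
= 1 Mbps * 411 ms
= 1 * 1e6 * 411 / 1000 bits
= 411000 bits
= 51375 bytes
= 50.1709 KB
BDP = 411000 bits (51375 bytes)


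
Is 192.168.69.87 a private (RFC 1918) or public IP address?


RFC 1918 private ranges:
  10.0.0.0/8 (10.0.0.0 - 10.255.255.255)
  172.16.0.0/12 (172.16.0.0 - 172.31.255.255)
  192.168.0.0/16 (192.168.0.0 - 192.168.255.255)
Private (in 192.168.0.0/16)


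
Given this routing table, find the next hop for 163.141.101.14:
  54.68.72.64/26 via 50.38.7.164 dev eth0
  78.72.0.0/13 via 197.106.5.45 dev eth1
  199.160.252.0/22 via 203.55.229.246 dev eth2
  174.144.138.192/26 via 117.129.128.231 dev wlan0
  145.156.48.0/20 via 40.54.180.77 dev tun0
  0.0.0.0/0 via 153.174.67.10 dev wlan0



Longest prefix match for 163.141.101.14:
  /26 54.68.72.64: no
  /13 78.72.0.0: no
  /22 199.160.252.0: no
  /26 174.144.138.192: no
  /20 145.156.48.0: no
  /0 0.0.0.0: MATCH
Selected: next-hop 153.174.67.10 via wlan0 (matched /0)


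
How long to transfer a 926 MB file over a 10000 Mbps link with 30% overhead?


Effective throughput = 10000 * (1 - 30/100) = 7000 Mbps
File size in Mb = 926 * 8 = 7408 Mb
Time = 7408 / 7000
Time = 1.0583 seconds


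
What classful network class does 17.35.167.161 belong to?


First octet: 17
Binary: 00010001
0xxxxxxx -> Class A (1-126)
Class A, default mask 255.0.0.0 (/8)


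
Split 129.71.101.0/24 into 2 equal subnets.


New prefix = 24 + 1 = 25
Each subnet has 128 addresses
  129.71.101.0/25
  129.71.101.128/25
Subnets: 129.71.101.0/25, 129.71.101.128/25


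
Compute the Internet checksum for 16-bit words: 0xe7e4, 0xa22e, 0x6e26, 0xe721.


Sum all words (with carry folding):
+ 0xe7e4 = 0xe7e4
+ 0xa22e = 0x8a13
+ 0x6e26 = 0xf839
+ 0xe721 = 0xdf5b
One's complement: ~0xdf5b
Checksum = 0x20a4


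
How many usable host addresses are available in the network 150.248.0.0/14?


Host bits = 32 - 14 = 18
Total addresses = 2^18 = 262144
Usable = total - 2 (network and broadcast)
Usable hosts: 262142


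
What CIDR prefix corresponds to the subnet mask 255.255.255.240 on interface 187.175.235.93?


Binary: 11111111.11111111.11111111.11110000
Count leading 1s
Prefix: /28


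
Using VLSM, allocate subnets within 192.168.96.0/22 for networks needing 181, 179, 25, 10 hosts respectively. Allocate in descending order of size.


181 hosts -> /24 (254 usable): 192.168.96.0/24
179 hosts -> /24 (254 usable): 192.168.97.0/24
25 hosts -> /27 (30 usable): 192.168.98.0/27
10 hosts -> /28 (14 usable): 192.168.98.32/28
Allocation: 192.168.96.0/24 (181 hosts, 254 usable); 192.168.97.0/24 (179 hosts, 254 usable); 192.168.98.0/27 (25 hosts, 30 usable); 192.168.98.32/28 (10 hosts, 14 usable)


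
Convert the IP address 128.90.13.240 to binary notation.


128 = 10000000
90 = 01011010
13 = 00001101
240 = 11110000
Binary: 10000000.01011010.00001101.11110000


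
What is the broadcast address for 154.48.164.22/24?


Network: 154.48.164.0/24
Host bits = 8
Set all host bits to 1:
Broadcast: 154.48.164.255


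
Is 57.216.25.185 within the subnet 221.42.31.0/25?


Subnet network: 221.42.31.0
Test IP AND mask: 57.216.25.128
No, 57.216.25.185 is not in 221.42.31.0/25


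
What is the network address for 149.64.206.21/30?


IP:   10010101.01000000.11001110.00010101
Mask: 11111111.11111111.11111111.11111100
AND operation:
Net:  10010101.01000000.11001110.00010100
Network: 149.64.206.20/30


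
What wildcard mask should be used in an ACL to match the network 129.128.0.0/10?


Subnet mask: 255.192.0.0
Wildcard = 255.255.255.255 - subnet mask
255 - 255 = 0
255 - 192 = 63
255 - 0 = 255
255 - 0 = 255
Wildcard: 0.63.255.255


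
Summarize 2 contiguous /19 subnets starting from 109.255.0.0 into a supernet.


Original prefix: /19
Number of subnets: 2 = 2^1
New prefix = 19 - 1 = 18
Supernet: 109.255.0.0/18


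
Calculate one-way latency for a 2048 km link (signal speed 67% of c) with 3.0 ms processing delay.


Speed = 0.67 * 3e5 km/s = 201000 km/s
Propagation delay = 2048 / 201000 = 0.0102 s = 10.1891 ms
Processing delay = 3.0 ms
Total one-way latency = 13.1891 ms


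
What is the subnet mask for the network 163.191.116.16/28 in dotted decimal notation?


/28 means 28 network bits, 4 host bits
Binary: 11111111111111111111111111110000
Mask: 255.255.255.240


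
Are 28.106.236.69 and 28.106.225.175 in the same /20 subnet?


Mask: 255.255.240.0
28.106.236.69 AND mask = 28.106.224.0
28.106.225.175 AND mask = 28.106.224.0
Yes, same subnet (28.106.224.0)


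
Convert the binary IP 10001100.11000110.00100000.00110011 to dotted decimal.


10001100 = 140
11000110 = 198
00100000 = 32
00110011 = 51
IP: 140.198.32.51


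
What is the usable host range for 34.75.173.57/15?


Network: 34.74.0.0
Broadcast: 34.75.255.255
First usable = network + 1
Last usable = broadcast - 1
Range: 34.74.0.1 to 34.75.255.254


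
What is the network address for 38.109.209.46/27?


IP:   00100110.01101101.11010001.00101110
Mask: 11111111.11111111.11111111.11100000
AND operation:
Net:  00100110.01101101.11010001.00100000
Network: 38.109.209.32/27


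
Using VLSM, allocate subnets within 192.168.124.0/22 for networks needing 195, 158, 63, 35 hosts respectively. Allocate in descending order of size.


195 hosts -> /24 (254 usable): 192.168.124.0/24
158 hosts -> /24 (254 usable): 192.168.125.0/24
63 hosts -> /25 (126 usable): 192.168.126.0/25
35 hosts -> /26 (62 usable): 192.168.126.128/26
Allocation: 192.168.124.0/24 (195 hosts, 254 usable); 192.168.125.0/24 (158 hosts, 254 usable); 192.168.126.0/25 (63 hosts, 126 usable); 192.168.126.128/26 (35 hosts, 62 usable)


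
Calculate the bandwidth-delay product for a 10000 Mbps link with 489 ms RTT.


BDP = bandwidth * RTT
= 10000 Mbps * 489 ms
= 10000 * 1e6 * 489 / 1000 bits
= 4890000000 bits
= 611250000 bytes
= 596923.8281 KB
BDP = 4890000000 bits (611250000 bytes)


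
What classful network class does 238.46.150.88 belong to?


First octet: 238
Binary: 11101110
1110xxxx -> Class D (224-239)
Class D (multicast), default mask N/A


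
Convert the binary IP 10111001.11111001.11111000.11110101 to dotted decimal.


10111001 = 185
11111001 = 249
11111000 = 248
11110101 = 245
IP: 185.249.248.245


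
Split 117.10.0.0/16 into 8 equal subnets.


New prefix = 16 + 3 = 19
Each subnet has 8192 addresses
  117.10.0.0/19
  117.10.32.0/19
  117.10.64.0/19
  117.10.96.0/19
  117.10.128.0/19
  117.10.160.0/19
  117.10.192.0/19
  117.10.224.0/19
Subnets: 117.10.0.0/19, 117.10.32.0/19, 117.10.64.0/19, 117.10.96.0/19, 117.10.128.0/19, 117.10.160.0/19, 117.10.192.0/19, 117.10.224.0/19


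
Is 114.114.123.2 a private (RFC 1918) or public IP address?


RFC 1918 private ranges:
  10.0.0.0/8 (10.0.0.0 - 10.255.255.255)
  172.16.0.0/12 (172.16.0.0 - 172.31.255.255)
  192.168.0.0/16 (192.168.0.0 - 192.168.255.255)
Public (not in any RFC 1918 range)


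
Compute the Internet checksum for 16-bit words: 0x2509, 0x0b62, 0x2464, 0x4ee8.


Sum all words (with carry folding):
+ 0x2509 = 0x2509
+ 0x0b62 = 0x306b
+ 0x2464 = 0x54cf
+ 0x4ee8 = 0xa3b7
One's complement: ~0xa3b7
Checksum = 0x5c48


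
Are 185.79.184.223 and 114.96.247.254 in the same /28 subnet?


Mask: 255.255.255.240
185.79.184.223 AND mask = 185.79.184.208
114.96.247.254 AND mask = 114.96.247.240
No, different subnets (185.79.184.208 vs 114.96.247.240)


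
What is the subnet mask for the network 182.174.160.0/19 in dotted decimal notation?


/19 means 19 network bits, 13 host bits
Binary: 11111111111111111110000000000000
Mask: 255.255.224.0


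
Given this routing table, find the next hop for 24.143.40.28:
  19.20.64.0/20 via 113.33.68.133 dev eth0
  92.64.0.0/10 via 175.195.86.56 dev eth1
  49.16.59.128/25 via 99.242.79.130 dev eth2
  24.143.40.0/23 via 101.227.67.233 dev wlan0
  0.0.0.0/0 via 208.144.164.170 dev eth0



Longest prefix match for 24.143.40.28:
  /20 19.20.64.0: no
  /10 92.64.0.0: no
  /25 49.16.59.128: no
  /23 24.143.40.0: MATCH
  /0 0.0.0.0: MATCH
Selected: next-hop 101.227.67.233 via wlan0 (matched /23)


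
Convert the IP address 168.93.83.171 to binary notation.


168 = 10101000
93 = 01011101
83 = 01010011
171 = 10101011
Binary: 10101000.01011101.01010011.10101011


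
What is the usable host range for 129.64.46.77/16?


Network: 129.64.0.0
Broadcast: 129.64.255.255
First usable = network + 1
Last usable = broadcast - 1
Range: 129.64.0.1 to 129.64.255.254


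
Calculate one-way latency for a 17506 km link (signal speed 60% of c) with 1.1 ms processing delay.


Speed = 0.6 * 3e5 km/s = 180000 km/s
Propagation delay = 17506 / 180000 = 0.0973 s = 97.2556 ms
Processing delay = 1.1 ms
Total one-way latency = 98.3556 ms


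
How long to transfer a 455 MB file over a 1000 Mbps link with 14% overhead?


Effective throughput = 1000 * (1 - 14/100) = 860 Mbps
File size in Mb = 455 * 8 = 3640 Mb
Time = 3640 / 860
Time = 4.2326 seconds


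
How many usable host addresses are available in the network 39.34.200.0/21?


Host bits = 32 - 21 = 11
Total addresses = 2^11 = 2048
Usable = total - 2 (network and broadcast)
Usable hosts: 2046


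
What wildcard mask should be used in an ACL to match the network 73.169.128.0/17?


Subnet mask: 255.255.128.0
Wildcard = 255.255.255.255 - subnet mask
255 - 255 = 0
255 - 255 = 0
255 - 128 = 127
255 - 0 = 255
Wildcard: 0.0.127.255


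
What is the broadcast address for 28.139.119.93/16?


Network: 28.139.0.0/16
Host bits = 16
Set all host bits to 1:
Broadcast: 28.139.255.255


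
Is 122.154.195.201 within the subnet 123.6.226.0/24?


Subnet network: 123.6.226.0
Test IP AND mask: 122.154.195.0
No, 122.154.195.201 is not in 123.6.226.0/24


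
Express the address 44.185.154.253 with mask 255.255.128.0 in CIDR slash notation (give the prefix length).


Binary: 11111111.11111111.10000000.00000000
Count leading 1s
Prefix: /17


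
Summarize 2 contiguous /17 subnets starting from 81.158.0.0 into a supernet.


Original prefix: /17
Number of subnets: 2 = 2^1
New prefix = 17 - 1 = 16
Supernet: 81.158.0.0/16


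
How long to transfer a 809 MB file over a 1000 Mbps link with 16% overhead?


Effective throughput = 1000 * (1 - 16/100) = 840 Mbps
File size in Mb = 809 * 8 = 6472 Mb
Time = 6472 / 840
Time = 7.7048 seconds


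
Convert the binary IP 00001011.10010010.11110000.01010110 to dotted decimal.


00001011 = 11
10010010 = 146
11110000 = 240
01010110 = 86
IP: 11.146.240.86


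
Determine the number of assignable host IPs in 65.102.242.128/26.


Host bits = 32 - 26 = 6
Total addresses = 2^6 = 64
Usable = total - 2 (network and broadcast)
Usable hosts: 62


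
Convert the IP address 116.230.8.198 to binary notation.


116 = 01110100
230 = 11100110
8 = 00001000
198 = 11000110
Binary: 01110100.11100110.00001000.11000110


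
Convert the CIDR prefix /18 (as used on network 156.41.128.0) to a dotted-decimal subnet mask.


/18 means 18 network bits, 14 host bits
Binary: 11111111111111111100000000000000
Mask: 255.255.192.0


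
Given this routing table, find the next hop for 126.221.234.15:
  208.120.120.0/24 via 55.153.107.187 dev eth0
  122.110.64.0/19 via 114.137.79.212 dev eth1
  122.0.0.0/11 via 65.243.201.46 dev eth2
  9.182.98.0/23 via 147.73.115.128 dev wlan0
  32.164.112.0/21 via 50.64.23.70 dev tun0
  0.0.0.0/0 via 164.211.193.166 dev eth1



Longest prefix match for 126.221.234.15:
  /24 208.120.120.0: no
  /19 122.110.64.0: no
  /11 122.0.0.0: no
  /23 9.182.98.0: no
  /21 32.164.112.0: no
  /0 0.0.0.0: MATCH
Selected: next-hop 164.211.193.166 via eth1 (matched /0)


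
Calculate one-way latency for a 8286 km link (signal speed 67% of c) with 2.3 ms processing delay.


Speed = 0.67 * 3e5 km/s = 201000 km/s
Propagation delay = 8286 / 201000 = 0.0412 s = 41.2239 ms
Processing delay = 2.3 ms
Total one-way latency = 43.5239 ms


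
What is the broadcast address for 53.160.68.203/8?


Network: 53.0.0.0/8
Host bits = 24
Set all host bits to 1:
Broadcast: 53.255.255.255


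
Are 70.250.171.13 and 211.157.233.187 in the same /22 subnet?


Mask: 255.255.252.0
70.250.171.13 AND mask = 70.250.168.0
211.157.233.187 AND mask = 211.157.232.0
No, different subnets (70.250.168.0 vs 211.157.232.0)


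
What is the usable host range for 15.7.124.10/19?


Network: 15.7.96.0
Broadcast: 15.7.127.255
First usable = network + 1
Last usable = broadcast - 1
Range: 15.7.96.1 to 15.7.127.254


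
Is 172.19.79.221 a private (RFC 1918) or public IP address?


RFC 1918 private ranges:
  10.0.0.0/8 (10.0.0.0 - 10.255.255.255)
  172.16.0.0/12 (172.16.0.0 - 172.31.255.255)
  192.168.0.0/16 (192.168.0.0 - 192.168.255.255)
Private (in 172.16.0.0/12)


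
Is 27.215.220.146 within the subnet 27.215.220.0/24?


Subnet network: 27.215.220.0
Test IP AND mask: 27.215.220.0
Yes, 27.215.220.146 is in 27.215.220.0/24


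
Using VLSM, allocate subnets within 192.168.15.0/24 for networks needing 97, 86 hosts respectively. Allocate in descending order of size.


97 hosts -> /25 (126 usable): 192.168.15.0/25
86 hosts -> /25 (126 usable): 192.168.15.128/25
Allocation: 192.168.15.0/25 (97 hosts, 126 usable); 192.168.15.128/25 (86 hosts, 126 usable)


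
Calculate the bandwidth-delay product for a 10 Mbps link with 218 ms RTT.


BDP = bandwidth * RTT
= 10 Mbps * 218 ms
= 10 * 1e6 * 218 / 1000 bits
= 2180000 bits
= 272500 bytes
= 266.1133 KB
BDP = 2180000 bits (272500 bytes)


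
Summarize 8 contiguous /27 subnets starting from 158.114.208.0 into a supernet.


Original prefix: /27
Number of subnets: 8 = 2^3
New prefix = 27 - 3 = 24
Supernet: 158.114.208.0/24


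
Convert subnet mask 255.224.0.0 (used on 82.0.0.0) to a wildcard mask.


Subnet mask: 255.224.0.0
Wildcard = 255.255.255.255 - subnet mask
255 - 255 = 0
255 - 224 = 31
255 - 0 = 255
255 - 0 = 255
Wildcard: 0.31.255.255


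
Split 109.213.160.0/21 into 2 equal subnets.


New prefix = 21 + 1 = 22
Each subnet has 1024 addresses
  109.213.160.0/22
  109.213.164.0/22
Subnets: 109.213.160.0/22, 109.213.164.0/22


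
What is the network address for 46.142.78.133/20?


IP:   00101110.10001110.01001110.10000101
Mask: 11111111.11111111.11110000.00000000
AND operation:
Net:  00101110.10001110.01000000.00000000
Network: 46.142.64.0/20


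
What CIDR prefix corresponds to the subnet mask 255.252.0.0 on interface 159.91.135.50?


Binary: 11111111.11111100.00000000.00000000
Count leading 1s
Prefix: /14


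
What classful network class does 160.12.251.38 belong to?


First octet: 160
Binary: 10100000
10xxxxxx -> Class B (128-191)
Class B, default mask 255.255.0.0 (/16)


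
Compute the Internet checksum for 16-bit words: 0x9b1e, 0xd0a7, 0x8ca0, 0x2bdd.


Sum all words (with carry folding):
+ 0x9b1e = 0x9b1e
+ 0xd0a7 = 0x6bc6
+ 0x8ca0 = 0xf866
+ 0x2bdd = 0x2444
One's complement: ~0x2444
Checksum = 0xdbbb


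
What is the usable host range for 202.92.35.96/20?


Network: 202.92.32.0
Broadcast: 202.92.47.255
First usable = network + 1
Last usable = broadcast - 1
Range: 202.92.32.1 to 202.92.47.254


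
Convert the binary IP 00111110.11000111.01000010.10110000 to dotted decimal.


00111110 = 62
11000111 = 199
01000010 = 66
10110000 = 176
IP: 62.199.66.176


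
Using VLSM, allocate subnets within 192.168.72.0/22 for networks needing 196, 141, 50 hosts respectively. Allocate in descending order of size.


196 hosts -> /24 (254 usable): 192.168.72.0/24
141 hosts -> /24 (254 usable): 192.168.73.0/24
50 hosts -> /26 (62 usable): 192.168.74.0/26
Allocation: 192.168.72.0/24 (196 hosts, 254 usable); 192.168.73.0/24 (141 hosts, 254 usable); 192.168.74.0/26 (50 hosts, 62 usable)


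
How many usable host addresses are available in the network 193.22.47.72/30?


Host bits = 32 - 30 = 2
Total addresses = 2^2 = 4
Usable = total - 2 (network and broadcast)
Usable hosts: 2


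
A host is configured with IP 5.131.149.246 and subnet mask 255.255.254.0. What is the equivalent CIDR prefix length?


Binary: 11111111.11111111.11111110.00000000
Count leading 1s
Prefix: /23


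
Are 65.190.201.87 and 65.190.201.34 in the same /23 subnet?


Mask: 255.255.254.0
65.190.201.87 AND mask = 65.190.200.0
65.190.201.34 AND mask = 65.190.200.0
Yes, same subnet (65.190.200.0)


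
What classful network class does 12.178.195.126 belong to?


First octet: 12
Binary: 00001100
0xxxxxxx -> Class A (1-126)
Class A, default mask 255.0.0.0 (/8)


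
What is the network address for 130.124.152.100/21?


IP:   10000010.01111100.10011000.01100100
Mask: 11111111.11111111.11111000.00000000
AND operation:
Net:  10000010.01111100.10011000.00000000
Network: 130.124.152.0/21


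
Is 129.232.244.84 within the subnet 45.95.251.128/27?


Subnet network: 45.95.251.128
Test IP AND mask: 129.232.244.64
No, 129.232.244.84 is not in 45.95.251.128/27


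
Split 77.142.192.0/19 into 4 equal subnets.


New prefix = 19 + 2 = 21
Each subnet has 2048 addresses
  77.142.192.0/21
  77.142.200.0/21
  77.142.208.0/21
  77.142.216.0/21
Subnets: 77.142.192.0/21, 77.142.200.0/21, 77.142.208.0/21, 77.142.216.0/21


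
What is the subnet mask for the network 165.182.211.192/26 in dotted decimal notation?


/26 means 26 network bits, 6 host bits
Binary: 11111111111111111111111111000000
Mask: 255.255.255.192


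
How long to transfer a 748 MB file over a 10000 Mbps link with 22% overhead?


Effective throughput = 10000 * (1 - 22/100) = 7800 Mbps
File size in Mb = 748 * 8 = 5984 Mb
Time = 5984 / 7800
Time = 0.7672 seconds


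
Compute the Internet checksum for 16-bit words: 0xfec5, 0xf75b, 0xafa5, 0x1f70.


Sum all words (with carry folding):
+ 0xfec5 = 0xfec5
+ 0xf75b = 0xf621
+ 0xafa5 = 0xa5c7
+ 0x1f70 = 0xc537
One's complement: ~0xc537
Checksum = 0x3ac8


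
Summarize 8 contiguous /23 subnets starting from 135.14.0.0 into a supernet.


Original prefix: /23
Number of subnets: 8 = 2^3
New prefix = 23 - 3 = 20
Supernet: 135.14.0.0/20


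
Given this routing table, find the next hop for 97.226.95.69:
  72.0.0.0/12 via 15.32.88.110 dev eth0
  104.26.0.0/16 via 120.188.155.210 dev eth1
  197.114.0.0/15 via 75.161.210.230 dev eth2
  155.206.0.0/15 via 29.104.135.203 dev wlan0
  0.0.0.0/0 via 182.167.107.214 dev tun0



Longest prefix match for 97.226.95.69:
  /12 72.0.0.0: no
  /16 104.26.0.0: no
  /15 197.114.0.0: no
  /15 155.206.0.0: no
  /0 0.0.0.0: MATCH
Selected: next-hop 182.167.107.214 via tun0 (matched /0)


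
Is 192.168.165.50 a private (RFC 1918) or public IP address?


RFC 1918 private ranges:
  10.0.0.0/8 (10.0.0.0 - 10.255.255.255)
  172.16.0.0/12 (172.16.0.0 - 172.31.255.255)
  192.168.0.0/16 (192.168.0.0 - 192.168.255.255)
Private (in 192.168.0.0/16)


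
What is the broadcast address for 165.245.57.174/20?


Network: 165.245.48.0/20
Host bits = 12
Set all host bits to 1:
Broadcast: 165.245.63.255


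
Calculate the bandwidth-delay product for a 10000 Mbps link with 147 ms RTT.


BDP = bandwidth * RTT
= 10000 Mbps * 147 ms
= 10000 * 1e6 * 147 / 1000 bits
= 1470000000 bits
= 183750000 bytes
= 179443.3594 KB
BDP = 1470000000 bits (183750000 bytes)


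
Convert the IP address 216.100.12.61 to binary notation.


216 = 11011000
100 = 01100100
12 = 00001100
61 = 00111101
Binary: 11011000.01100100.00001100.00111101


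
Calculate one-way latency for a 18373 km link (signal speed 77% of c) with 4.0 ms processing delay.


Speed = 0.77 * 3e5 km/s = 231000 km/s
Propagation delay = 18373 / 231000 = 0.0795 s = 79.5368 ms
Processing delay = 4.0 ms
Total one-way latency = 83.5368 ms


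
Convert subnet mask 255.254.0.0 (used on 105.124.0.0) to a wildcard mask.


Subnet mask: 255.254.0.0
Wildcard = 255.255.255.255 - subnet mask
255 - 255 = 0
255 - 254 = 1
255 - 0 = 255
255 - 0 = 255
Wildcard: 0.1.255.255


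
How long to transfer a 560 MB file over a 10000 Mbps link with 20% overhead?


Effective throughput = 10000 * (1 - 20/100) = 8000 Mbps
File size in Mb = 560 * 8 = 4480 Mb
Time = 4480 / 8000
Time = 0.56 seconds


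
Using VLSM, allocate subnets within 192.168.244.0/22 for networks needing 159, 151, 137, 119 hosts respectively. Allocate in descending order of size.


159 hosts -> /24 (254 usable): 192.168.244.0/24
151 hosts -> /24 (254 usable): 192.168.245.0/24
137 hosts -> /24 (254 usable): 192.168.246.0/24
119 hosts -> /25 (126 usable): 192.168.247.0/25
Allocation: 192.168.244.0/24 (159 hosts, 254 usable); 192.168.245.0/24 (151 hosts, 254 usable); 192.168.246.0/24 (137 hosts, 254 usable); 192.168.247.0/25 (119 hosts, 126 usable)


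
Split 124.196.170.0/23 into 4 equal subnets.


New prefix = 23 + 2 = 25
Each subnet has 128 addresses
  124.196.170.0/25
  124.196.170.128/25
  124.196.171.0/25
  124.196.171.128/25
Subnets: 124.196.170.0/25, 124.196.170.128/25, 124.196.171.0/25, 124.196.171.128/25


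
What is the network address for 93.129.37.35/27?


IP:   01011101.10000001.00100101.00100011
Mask: 11111111.11111111.11111111.11100000
AND operation:
Net:  01011101.10000001.00100101.00100000
Network: 93.129.37.32/27


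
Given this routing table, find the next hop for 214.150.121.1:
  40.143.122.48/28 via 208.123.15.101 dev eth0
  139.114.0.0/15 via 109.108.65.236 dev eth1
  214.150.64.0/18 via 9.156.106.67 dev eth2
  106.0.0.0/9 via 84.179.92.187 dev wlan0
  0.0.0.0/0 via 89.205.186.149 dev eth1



Longest prefix match for 214.150.121.1:
  /28 40.143.122.48: no
  /15 139.114.0.0: no
  /18 214.150.64.0: MATCH
  /9 106.0.0.0: no
  /0 0.0.0.0: MATCH
Selected: next-hop 9.156.106.67 via eth2 (matched /18)


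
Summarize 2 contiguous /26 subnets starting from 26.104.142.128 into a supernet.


Original prefix: /26
Number of subnets: 2 = 2^1
New prefix = 26 - 1 = 25
Supernet: 26.104.142.128/25


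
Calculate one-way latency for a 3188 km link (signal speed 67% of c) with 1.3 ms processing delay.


Speed = 0.67 * 3e5 km/s = 201000 km/s
Propagation delay = 3188 / 201000 = 0.0159 s = 15.8607 ms
Processing delay = 1.3 ms
Total one-way latency = 17.1607 ms


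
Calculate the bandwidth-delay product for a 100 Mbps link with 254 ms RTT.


BDP = bandwidth * RTT
= 100 Mbps * 254 ms
= 100 * 1e6 * 254 / 1000 bits
= 25400000 bits
= 3175000 bytes
= 3100.5859 KB
BDP = 25400000 bits (3175000 bytes)


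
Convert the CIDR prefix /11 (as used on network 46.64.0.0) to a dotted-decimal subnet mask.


/11 means 11 network bits, 21 host bits
Binary: 11111111111000000000000000000000
Mask: 255.224.0.0


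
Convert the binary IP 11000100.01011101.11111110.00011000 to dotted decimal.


11000100 = 196
01011101 = 93
11111110 = 254
00011000 = 24
IP: 196.93.254.24


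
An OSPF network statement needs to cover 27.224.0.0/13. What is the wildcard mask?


Subnet mask: 255.248.0.0
Wildcard = 255.255.255.255 - subnet mask
255 - 255 = 0
255 - 248 = 7
255 - 0 = 255
255 - 0 = 255
Wildcard: 0.7.255.255


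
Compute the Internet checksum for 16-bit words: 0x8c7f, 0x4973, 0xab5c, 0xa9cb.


Sum all words (with carry folding):
+ 0x8c7f = 0x8c7f
+ 0x4973 = 0xd5f2
+ 0xab5c = 0x814f
+ 0xa9cb = 0x2b1b
One's complement: ~0x2b1b
Checksum = 0xd4e4


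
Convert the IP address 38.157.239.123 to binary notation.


38 = 00100110
157 = 10011101
239 = 11101111
123 = 01111011
Binary: 00100110.10011101.11101111.01111011


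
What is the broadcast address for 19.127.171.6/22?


Network: 19.127.168.0/22
Host bits = 10
Set all host bits to 1:
Broadcast: 19.127.171.255


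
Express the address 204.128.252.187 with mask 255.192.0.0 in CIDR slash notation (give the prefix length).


Binary: 11111111.11000000.00000000.00000000
Count leading 1s
Prefix: /10


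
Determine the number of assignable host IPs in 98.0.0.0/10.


Host bits = 32 - 10 = 22
Total addresses = 2^22 = 4194304
Usable = total - 2 (network and broadcast)
Usable hosts: 4194302


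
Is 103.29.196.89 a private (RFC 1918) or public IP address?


RFC 1918 private ranges:
  10.0.0.0/8 (10.0.0.0 - 10.255.255.255)
  172.16.0.0/12 (172.16.0.0 - 172.31.255.255)
  192.168.0.0/16 (192.168.0.0 - 192.168.255.255)
Public (not in any RFC 1918 range)


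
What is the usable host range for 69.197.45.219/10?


Network: 69.192.0.0
Broadcast: 69.255.255.255
First usable = network + 1
Last usable = broadcast - 1
Range: 69.192.0.1 to 69.255.255.254


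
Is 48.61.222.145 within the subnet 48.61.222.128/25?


Subnet network: 48.61.222.128
Test IP AND mask: 48.61.222.128
Yes, 48.61.222.145 is in 48.61.222.128/25


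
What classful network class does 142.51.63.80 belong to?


First octet: 142
Binary: 10001110
10xxxxxx -> Class B (128-191)
Class B, default mask 255.255.0.0 (/16)


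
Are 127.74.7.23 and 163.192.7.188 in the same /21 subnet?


Mask: 255.255.248.0
127.74.7.23 AND mask = 127.74.0.0
163.192.7.188 AND mask = 163.192.0.0
No, different subnets (127.74.0.0 vs 163.192.0.0)


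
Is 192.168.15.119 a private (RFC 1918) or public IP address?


RFC 1918 private ranges:
  10.0.0.0/8 (10.0.0.0 - 10.255.255.255)
  172.16.0.0/12 (172.16.0.0 - 172.31.255.255)
  192.168.0.0/16 (192.168.0.0 - 192.168.255.255)
Private (in 192.168.0.0/16)


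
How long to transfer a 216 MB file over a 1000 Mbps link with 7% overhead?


Effective throughput = 1000 * (1 - 7/100) = 930.0 Mbps
File size in Mb = 216 * 8 = 1728 Mb
Time = 1728 / 930.0
Time = 1.8581 seconds


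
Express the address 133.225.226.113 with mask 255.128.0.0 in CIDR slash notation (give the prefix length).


Binary: 11111111.10000000.00000000.00000000
Count leading 1s
Prefix: /9


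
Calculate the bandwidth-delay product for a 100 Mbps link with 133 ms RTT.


BDP = bandwidth * RTT
= 100 Mbps * 133 ms
= 100 * 1e6 * 133 / 1000 bits
= 13300000 bits
= 1662500 bytes
= 1623.5352 KB
BDP = 13300000 bits (1662500 bytes)


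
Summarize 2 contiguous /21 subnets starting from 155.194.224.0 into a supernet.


Original prefix: /21
Number of subnets: 2 = 2^1
New prefix = 21 - 1 = 20
Supernet: 155.194.224.0/20


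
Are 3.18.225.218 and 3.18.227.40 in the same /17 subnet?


Mask: 255.255.128.0
3.18.225.218 AND mask = 3.18.128.0
3.18.227.40 AND mask = 3.18.128.0
Yes, same subnet (3.18.128.0)


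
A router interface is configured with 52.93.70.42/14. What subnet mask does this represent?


/14 means 14 network bits, 18 host bits
Binary: 11111111111111000000000000000000
Mask: 255.252.0.0


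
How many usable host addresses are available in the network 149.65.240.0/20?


Host bits = 32 - 20 = 12
Total addresses = 2^12 = 4096
Usable = total - 2 (network and broadcast)
Usable hosts: 4094


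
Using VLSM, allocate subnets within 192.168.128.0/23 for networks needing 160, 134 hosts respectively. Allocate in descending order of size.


160 hosts -> /24 (254 usable): 192.168.128.0/24
134 hosts -> /24 (254 usable): 192.168.129.0/24
Allocation: 192.168.128.0/24 (160 hosts, 254 usable); 192.168.129.0/24 (134 hosts, 254 usable)


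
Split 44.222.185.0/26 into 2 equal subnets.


New prefix = 26 + 1 = 27
Each subnet has 32 addresses
  44.222.185.0/27
  44.222.185.32/27
Subnets: 44.222.185.0/27, 44.222.185.32/27


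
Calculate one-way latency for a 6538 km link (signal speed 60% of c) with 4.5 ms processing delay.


Speed = 0.6 * 3e5 km/s = 180000 km/s
Propagation delay = 6538 / 180000 = 0.0363 s = 36.3222 ms
Processing delay = 4.5 ms
Total one-way latency = 40.8222 ms


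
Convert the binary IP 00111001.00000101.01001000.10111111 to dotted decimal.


00111001 = 57
00000101 = 5
01001000 = 72
10111111 = 191
IP: 57.5.72.191


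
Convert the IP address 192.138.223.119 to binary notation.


192 = 11000000
138 = 10001010
223 = 11011111
119 = 01110111
Binary: 11000000.10001010.11011111.01110111


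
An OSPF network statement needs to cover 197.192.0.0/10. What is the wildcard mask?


Subnet mask: 255.192.0.0
Wildcard = 255.255.255.255 - subnet mask
255 - 255 = 0
255 - 192 = 63
255 - 0 = 255
255 - 0 = 255
Wildcard: 0.63.255.255


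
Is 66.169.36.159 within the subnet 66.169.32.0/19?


Subnet network: 66.169.32.0
Test IP AND mask: 66.169.32.0
Yes, 66.169.36.159 is in 66.169.32.0/19


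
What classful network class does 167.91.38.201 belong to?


First octet: 167
Binary: 10100111
10xxxxxx -> Class B (128-191)
Class B, default mask 255.255.0.0 (/16)


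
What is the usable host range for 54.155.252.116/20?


Network: 54.155.240.0
Broadcast: 54.155.255.255
First usable = network + 1
Last usable = broadcast - 1
Range: 54.155.240.1 to 54.155.255.254


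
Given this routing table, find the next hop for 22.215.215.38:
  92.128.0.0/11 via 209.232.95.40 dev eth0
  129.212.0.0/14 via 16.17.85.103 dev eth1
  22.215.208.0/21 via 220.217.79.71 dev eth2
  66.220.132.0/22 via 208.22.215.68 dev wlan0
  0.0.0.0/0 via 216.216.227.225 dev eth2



Longest prefix match for 22.215.215.38:
  /11 92.128.0.0: no
  /14 129.212.0.0: no
  /21 22.215.208.0: MATCH
  /22 66.220.132.0: no
  /0 0.0.0.0: MATCH
Selected: next-hop 220.217.79.71 via eth2 (matched /21)


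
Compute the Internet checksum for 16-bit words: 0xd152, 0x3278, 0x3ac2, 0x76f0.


Sum all words (with carry folding):
+ 0xd152 = 0xd152
+ 0x3278 = 0x03cb
+ 0x3ac2 = 0x3e8d
+ 0x76f0 = 0xb57d
One's complement: ~0xb57d
Checksum = 0x4a82


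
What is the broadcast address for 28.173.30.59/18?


Network: 28.173.0.0/18
Host bits = 14
Set all host bits to 1:
Broadcast: 28.173.63.255


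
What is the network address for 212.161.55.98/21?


IP:   11010100.10100001.00110111.01100010
Mask: 11111111.11111111.11111000.00000000
AND operation:
Net:  11010100.10100001.00110000.00000000
Network: 212.161.48.0/21


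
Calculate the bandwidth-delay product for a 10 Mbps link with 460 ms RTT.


BDP = bandwidth * RTT
= 10 Mbps * 460 ms
= 10 * 1e6 * 460 / 1000 bits
= 4600000 bits
= 575000 bytes
= 561.5234 KB
BDP = 4600000 bits (575000 bytes)


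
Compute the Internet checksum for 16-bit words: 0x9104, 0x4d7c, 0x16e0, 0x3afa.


Sum all words (with carry folding):
+ 0x9104 = 0x9104
+ 0x4d7c = 0xde80
+ 0x16e0 = 0xf560
+ 0x3afa = 0x305b
One's complement: ~0x305b
Checksum = 0xcfa4


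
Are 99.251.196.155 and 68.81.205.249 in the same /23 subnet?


Mask: 255.255.254.0
99.251.196.155 AND mask = 99.251.196.0
68.81.205.249 AND mask = 68.81.204.0
No, different subnets (99.251.196.0 vs 68.81.204.0)


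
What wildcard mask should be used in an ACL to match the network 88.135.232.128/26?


Subnet mask: 255.255.255.192
Wildcard = 255.255.255.255 - subnet mask
255 - 255 = 0
255 - 255 = 0
255 - 255 = 0
255 - 192 = 63
Wildcard: 0.0.0.63


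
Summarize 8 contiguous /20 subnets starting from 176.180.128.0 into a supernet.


Original prefix: /20
Number of subnets: 8 = 2^3
New prefix = 20 - 3 = 17
Supernet: 176.180.128.0/17
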